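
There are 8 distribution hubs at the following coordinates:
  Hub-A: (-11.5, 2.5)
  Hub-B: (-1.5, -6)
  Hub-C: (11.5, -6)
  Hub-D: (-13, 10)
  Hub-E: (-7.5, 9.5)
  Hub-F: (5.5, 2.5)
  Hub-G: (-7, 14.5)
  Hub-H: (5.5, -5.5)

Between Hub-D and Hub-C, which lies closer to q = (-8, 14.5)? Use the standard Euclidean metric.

Compare squared distances:
d²(q, Hub-D) = (-8−(-13))² + (14.5−10)² = 25 + 20.25 = 45.25
d²(q, Hub-C) = (-8−11.5)² + (14.5−(-6))² = 380.25 + 420.25 = 800.5
45.25 < 800.5, so Hub-D is closer.

Hub-D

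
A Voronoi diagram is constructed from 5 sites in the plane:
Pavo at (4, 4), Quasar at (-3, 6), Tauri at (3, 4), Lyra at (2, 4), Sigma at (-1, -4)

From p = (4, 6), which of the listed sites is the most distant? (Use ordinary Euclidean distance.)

Sigma

Compare squared distances (the ordering matches that of the actual distances):
d²(p, Pavo) = (4−4)² + (6−4)² = 0 + 4 = 4
d²(p, Quasar) = (4−(-3))² + (6−6)² = 49 + 0 = 49
d²(p, Tauri) = (4−3)² + (6−4)² = 1 + 4 = 5
d²(p, Lyra) = (4−2)² + (6−4)² = 4 + 4 = 8
d²(p, Sigma) = (4−(-1))² + (6−(-4))² = 25 + 100 = 125
The largest is to Sigma.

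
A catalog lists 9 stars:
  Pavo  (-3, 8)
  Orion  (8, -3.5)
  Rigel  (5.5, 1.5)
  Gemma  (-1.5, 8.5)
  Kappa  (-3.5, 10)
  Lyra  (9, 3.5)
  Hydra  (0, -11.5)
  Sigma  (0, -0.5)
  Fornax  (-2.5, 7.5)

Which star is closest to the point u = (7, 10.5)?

Lyra

Since √ is increasing, it suffices to compare squared distances:
d²(u, Pavo) = 100 + 6.25 = 106.25
d²(u, Orion) = 1 + 196 = 197
d²(u, Rigel) = 2.25 + 81 = 83.25
d²(u, Gemma) = 72.25 + 4 = 76.25
d²(u, Kappa) = 110.25 + 0.25 = 110.5
d²(u, Lyra) = 4 + 49 = 53
d²(u, Hydra) = 49 + 484 = 533
d²(u, Sigma) = 49 + 121 = 170
d²(u, Fornax) = 90.25 + 9 = 99.25
The smallest is to Lyra, so u lies in the Voronoi region of Lyra.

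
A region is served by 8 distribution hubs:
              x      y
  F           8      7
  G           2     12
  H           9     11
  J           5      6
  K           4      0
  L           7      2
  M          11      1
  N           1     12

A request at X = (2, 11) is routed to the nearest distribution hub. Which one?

G

Squared Euclidean distances:
|XF|² = 36 + 16 = 52
|XG|² = 0 + 1 = 1
|XH|² = 49 + 0 = 49
|XJ|² = 9 + 25 = 34
|XK|² = 4 + 121 = 125
|XL|² = 25 + 81 = 106
|XM|² = 81 + 100 = 181
|XN|² = 1 + 1 = 2
The smallest is to G, so X lies in the Voronoi region of G.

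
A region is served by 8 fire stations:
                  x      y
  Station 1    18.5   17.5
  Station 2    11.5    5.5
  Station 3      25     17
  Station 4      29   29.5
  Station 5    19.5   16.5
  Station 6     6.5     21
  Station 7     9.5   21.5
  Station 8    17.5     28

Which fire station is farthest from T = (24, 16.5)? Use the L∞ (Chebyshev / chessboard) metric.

d(T, Station 1) = max(5.5, 1) = 5.5
d(T, Station 2) = max(12.5, 11) = 12.5
d(T, Station 3) = max(1, 0.5) = 1
d(T, Station 4) = max(5, 13) = 13
d(T, Station 5) = max(4.5, 0) = 4.5
d(T, Station 6) = max(17.5, 4.5) = 17.5
d(T, Station 7) = max(14.5, 5) = 14.5
d(T, Station 8) = max(6.5, 11.5) = 11.5
The largest is to Station 6.

Station 6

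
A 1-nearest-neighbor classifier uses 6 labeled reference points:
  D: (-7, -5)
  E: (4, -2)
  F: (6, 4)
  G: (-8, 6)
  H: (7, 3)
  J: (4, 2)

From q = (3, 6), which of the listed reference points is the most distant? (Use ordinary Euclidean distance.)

Since √ is increasing, it suffices to compare squared distances:
|qD|² = (3−(-7))² + (6−(-5))² = 100 + 121 = 221
|qE|² = (3−4)² + (6−(-2))² = 1 + 64 = 65
|qF|² = (3−6)² + (6−4)² = 9 + 4 = 13
|qG|² = (3−(-8))² + (6−6)² = 121 + 0 = 121
|qH|² = (3−7)² + (6−3)² = 16 + 9 = 25
|qJ|² = (3−4)² + (6−2)² = 1 + 16 = 17
The largest is to D.

D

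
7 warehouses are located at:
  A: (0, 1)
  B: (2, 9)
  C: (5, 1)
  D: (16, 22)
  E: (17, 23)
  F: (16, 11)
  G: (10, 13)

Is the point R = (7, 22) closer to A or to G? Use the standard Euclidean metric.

Compare squared distances:
|RA|² = (7−0)² + (22−1)² = 49 + 441 = 490
|RG|² = (7−10)² + (22−13)² = 9 + 81 = 90
490 > 90, so G is closer.

G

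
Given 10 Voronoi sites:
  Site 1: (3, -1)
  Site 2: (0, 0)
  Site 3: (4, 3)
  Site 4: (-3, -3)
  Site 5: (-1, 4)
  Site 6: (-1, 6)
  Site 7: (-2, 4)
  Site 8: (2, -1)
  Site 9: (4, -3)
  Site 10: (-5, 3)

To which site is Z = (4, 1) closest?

Site 3

Squared Euclidean distances:
d²(Z, Site 1) = (4−3)² + (1−(-1))² = 1 + 4 = 5
d²(Z, Site 2) = (4−0)² + (1−0)² = 16 + 1 = 17
d²(Z, Site 3) = (4−4)² + (1−3)² = 0 + 4 = 4
d²(Z, Site 4) = (4−(-3))² + (1−(-3))² = 49 + 16 = 65
d²(Z, Site 5) = (4−(-1))² + (1−4)² = 25 + 9 = 34
d²(Z, Site 6) = (4−(-1))² + (1−6)² = 25 + 25 = 50
d²(Z, Site 7) = (4−(-2))² + (1−4)² = 36 + 9 = 45
d²(Z, Site 8) = (4−2)² + (1−(-1))² = 4 + 4 = 8
d²(Z, Site 9) = (4−4)² + (1−(-3))² = 0 + 16 = 16
d²(Z, Site 10) = (4−(-5))² + (1−3)² = 81 + 4 = 85
Minimum is at Site 3.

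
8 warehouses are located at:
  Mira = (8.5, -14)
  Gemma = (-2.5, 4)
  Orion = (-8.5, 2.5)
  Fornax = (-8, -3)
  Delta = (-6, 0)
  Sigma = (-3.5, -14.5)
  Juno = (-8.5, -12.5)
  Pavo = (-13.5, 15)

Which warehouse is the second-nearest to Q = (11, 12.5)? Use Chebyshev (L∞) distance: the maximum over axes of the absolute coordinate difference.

Delta

d(Q, Mira) = max(2.5, 26.5) = 26.5
d(Q, Gemma) = max(13.5, 8.5) = 13.5
d(Q, Orion) = max(19.5, 10) = 19.5
d(Q, Fornax) = max(19, 15.5) = 19
d(Q, Delta) = max(17, 12.5) = 17
d(Q, Sigma) = max(14.5, 27) = 27
d(Q, Juno) = max(19.5, 25) = 25
d(Q, Pavo) = max(24.5, 2.5) = 24.5
Sorted ascending: Gemma, Delta, Fornax, … — the second-nearest is Delta.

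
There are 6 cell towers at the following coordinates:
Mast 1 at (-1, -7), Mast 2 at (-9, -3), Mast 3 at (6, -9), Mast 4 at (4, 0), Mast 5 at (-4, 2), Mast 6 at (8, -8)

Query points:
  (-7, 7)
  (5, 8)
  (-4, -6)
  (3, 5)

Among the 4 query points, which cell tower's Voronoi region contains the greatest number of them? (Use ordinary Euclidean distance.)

(-7, 7) — d² to each: Mast 1:232, Mast 2:104, Mast 3:425, Mast 4:170, Mast 5:34, Mast 6:450 → nearest is Mast 5
(5, 8) — d² to each: Mast 1:261, Mast 2:317, Mast 3:290, Mast 4:65, Mast 5:117, Mast 6:265 → nearest is Mast 4
(-4, -6) — d² to each: Mast 1:10, Mast 2:34, Mast 3:109, Mast 4:100, Mast 5:64, Mast 6:148 → nearest is Mast 1
(3, 5) — d² to each: Mast 1:160, Mast 2:208, Mast 3:205, Mast 4:26, Mast 5:58, Mast 6:194 → nearest is Mast 4
Tally — Mast 1:1, Mast 4:2, Mast 5:1. Mast 4 captures the most (2).

Mast 4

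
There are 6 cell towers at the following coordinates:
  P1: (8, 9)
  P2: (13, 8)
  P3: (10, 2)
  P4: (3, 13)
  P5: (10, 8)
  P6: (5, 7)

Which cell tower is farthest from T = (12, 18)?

Since √ is increasing, it suffices to compare squared distances:
|TP1|² = 16 + 81 = 97
|TP2|² = 1 + 100 = 101
|TP3|² = 4 + 256 = 260
|TP4|² = 81 + 25 = 106
|TP5|² = 4 + 100 = 104
|TP6|² = 49 + 121 = 170
The largest is to P3.

P3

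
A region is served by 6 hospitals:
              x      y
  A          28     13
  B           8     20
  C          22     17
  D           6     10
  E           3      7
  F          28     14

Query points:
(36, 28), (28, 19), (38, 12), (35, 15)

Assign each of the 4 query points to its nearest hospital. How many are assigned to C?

(36, 28) — d² to each: A:289, B:848, C:317, D:1224, E:1530, F:260 → nearest is F
(28, 19) — d² to each: A:36, B:401, C:40, D:565, E:769, F:25 → nearest is F
(38, 12) — d² to each: A:101, B:964, C:281, D:1028, E:1250, F:104 → nearest is A
(35, 15) — d² to each: A:53, B:754, C:173, D:866, E:1088, F:50 → nearest is F
0 of the 4 points have C as nearest.

0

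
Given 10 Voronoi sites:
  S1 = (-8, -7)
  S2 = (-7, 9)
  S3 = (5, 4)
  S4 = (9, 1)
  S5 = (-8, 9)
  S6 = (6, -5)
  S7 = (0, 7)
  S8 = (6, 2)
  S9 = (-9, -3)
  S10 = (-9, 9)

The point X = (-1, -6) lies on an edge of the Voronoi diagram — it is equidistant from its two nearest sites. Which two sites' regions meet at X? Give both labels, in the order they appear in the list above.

Squared distances from X to each site:
|XS1|² = 49 + 1 = 50
|XS2|² = 36 + 225 = 261
|XS3|² = 36 + 100 = 136
|XS4|² = 100 + 49 = 149
|XS5|² = 49 + 225 = 274
|XS6|² = 49 + 1 = 50
|XS7|² = 1 + 169 = 170
|XS8|² = 49 + 64 = 113
|XS9|² = 64 + 9 = 73
d²(X, S10) = 64 + 225 = 289
X is equidistant from S1 and S6 (both at squared distance 50), and every other site is strictly farther — so X lies on the S1–S6 Voronoi edge.

S1 and S6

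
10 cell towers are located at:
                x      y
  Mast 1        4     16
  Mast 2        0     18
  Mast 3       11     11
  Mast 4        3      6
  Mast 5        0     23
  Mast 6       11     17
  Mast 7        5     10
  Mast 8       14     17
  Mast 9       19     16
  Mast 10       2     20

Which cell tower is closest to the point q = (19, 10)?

Compare squared distances (the ordering matches that of the actual distances):
d²(q, Mast 1) = 225 + 36 = 261
d²(q, Mast 2) = 361 + 64 = 425
d²(q, Mast 3) = 64 + 1 = 65
d²(q, Mast 4) = 256 + 16 = 272
d²(q, Mast 5) = 361 + 169 = 530
d²(q, Mast 6) = 64 + 49 = 113
d²(q, Mast 7) = 196 + 0 = 196
d²(q, Mast 8) = 25 + 49 = 74
d²(q, Mast 9) = 0 + 36 = 36
d²(q, Mast 10) = 289 + 100 = 389
Minimum is at Mast 9.

Mast 9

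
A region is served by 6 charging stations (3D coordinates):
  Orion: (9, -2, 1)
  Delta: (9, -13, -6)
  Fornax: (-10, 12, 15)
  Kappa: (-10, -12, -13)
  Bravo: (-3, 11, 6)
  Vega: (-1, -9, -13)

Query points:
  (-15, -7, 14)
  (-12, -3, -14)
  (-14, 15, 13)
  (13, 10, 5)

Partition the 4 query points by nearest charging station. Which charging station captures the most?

Fornax

(-15, -7, 14) — d² to each: Orion:770, Delta:1012, Fornax:387, Kappa:779, Bravo:532, Vega:929 → nearest is Fornax
(-12, -3, -14) — d² to each: Orion:667, Delta:605, Fornax:1070, Kappa:86, Bravo:677, Vega:158 → nearest is Kappa
(-14, 15, 13) — d² to each: Orion:962, Delta:1674, Fornax:29, Kappa:1421, Bravo:186, Vega:1421 → nearest is Fornax
(13, 10, 5) — d² to each: Orion:176, Delta:666, Fornax:633, Kappa:1337, Bravo:258, Vega:881 → nearest is Orion
Tally — Orion:1, Fornax:2, Kappa:1. Fornax captures the most (2).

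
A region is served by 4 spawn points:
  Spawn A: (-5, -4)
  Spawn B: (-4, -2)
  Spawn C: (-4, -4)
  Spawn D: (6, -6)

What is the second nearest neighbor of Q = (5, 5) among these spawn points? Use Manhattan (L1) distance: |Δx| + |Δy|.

Spawn B

d(Q, Spawn A) = |5−(-5)| + |5−(-4)| = 10 + 9 = 19
d(Q, Spawn B) = |5−(-4)| + |5−(-2)| = 9 + 7 = 16
d(Q, Spawn C) = |5−(-4)| + |5−(-4)| = 9 + 9 = 18
d(Q, Spawn D) = |5−6| + |5−(-6)| = 1 + 11 = 12
Sorted ascending: Spawn D, Spawn B, Spawn C, … — the second-nearest is Spawn B.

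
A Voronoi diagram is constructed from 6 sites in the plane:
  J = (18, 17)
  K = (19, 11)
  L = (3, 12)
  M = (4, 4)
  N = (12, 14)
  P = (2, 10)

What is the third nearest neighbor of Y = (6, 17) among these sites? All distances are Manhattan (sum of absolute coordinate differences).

P

d(Y,J) = |6−18| + |17−17| = 12 + 0 = 12
d(Y,K) = |6−19| + |17−11| = 13 + 6 = 19
d(Y,L) = |6−3| + |17−12| = 3 + 5 = 8
d(Y,M) = |6−4| + |17−4| = 2 + 13 = 15
d(Y,N) = |6−12| + |17−14| = 6 + 3 = 9
d(Y,P) = |6−2| + |17−10| = 4 + 7 = 11
Sorted ascending: L, N, P, J, … — the third-nearest is P.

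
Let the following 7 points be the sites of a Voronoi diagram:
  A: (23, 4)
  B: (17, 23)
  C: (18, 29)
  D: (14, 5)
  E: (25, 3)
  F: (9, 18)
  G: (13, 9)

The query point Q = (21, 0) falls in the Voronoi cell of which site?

Squared Euclidean distances:
|QA|² = 4 + 16 = 20
|QB|² = 16 + 529 = 545
|QC|² = 9 + 841 = 850
|QD|² = 49 + 25 = 74
|QE|² = 16 + 9 = 25
|QF|² = 144 + 324 = 468
|QG|² = 64 + 81 = 145
Minimum is at A.

A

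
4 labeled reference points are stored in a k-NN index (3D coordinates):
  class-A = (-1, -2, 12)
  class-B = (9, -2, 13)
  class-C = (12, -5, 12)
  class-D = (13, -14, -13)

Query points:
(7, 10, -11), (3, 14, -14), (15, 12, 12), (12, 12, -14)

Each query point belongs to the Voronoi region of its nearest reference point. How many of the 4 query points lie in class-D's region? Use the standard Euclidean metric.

(7, 10, -11) — d² to each: class-A:737, class-B:724, class-C:779, class-D:616 → nearest is class-D
(3, 14, -14) — d² to each: class-A:948, class-B:1021, class-C:1118, class-D:885 → nearest is class-D
(15, 12, 12) — d² to each: class-A:452, class-B:233, class-C:298, class-D:1305 → nearest is class-B
(12, 12, -14) — d² to each: class-A:1041, class-B:934, class-C:965, class-D:678 → nearest is class-D
3 of the 4 points have class-D as nearest.

3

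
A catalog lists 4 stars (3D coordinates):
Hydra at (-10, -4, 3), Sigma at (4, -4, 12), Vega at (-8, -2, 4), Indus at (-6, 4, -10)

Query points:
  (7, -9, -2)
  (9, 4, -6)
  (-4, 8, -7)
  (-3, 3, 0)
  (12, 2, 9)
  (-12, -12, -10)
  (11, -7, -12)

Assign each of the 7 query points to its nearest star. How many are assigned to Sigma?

(7, -9, -2) — d² to each: Hydra:339, Sigma:230, Vega:310, Indus:402 → nearest is Sigma
(9, 4, -6) — d² to each: Hydra:506, Sigma:413, Vega:425, Indus:241 → nearest is Indus
(-4, 8, -7) — d² to each: Hydra:280, Sigma:569, Vega:237, Indus:29 → nearest is Indus
(-3, 3, 0) — d² to each: Hydra:107, Sigma:242, Vega:66, Indus:110 → nearest is Vega
(12, 2, 9) — d² to each: Hydra:556, Sigma:109, Vega:441, Indus:689 → nearest is Sigma
(-12, -12, -10) — d² to each: Hydra:237, Sigma:804, Vega:312, Indus:292 → nearest is Hydra
(11, -7, -12) — d² to each: Hydra:675, Sigma:634, Vega:642, Indus:414 → nearest is Indus
2 of the 7 points have Sigma as nearest.

2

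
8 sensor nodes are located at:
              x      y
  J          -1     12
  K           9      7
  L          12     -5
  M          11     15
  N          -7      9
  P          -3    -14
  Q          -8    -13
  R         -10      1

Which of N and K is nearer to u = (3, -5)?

Compare squared distances:
|uN|² = (3−(-7))² + (-5−9)² = 100 + 196 = 296
|uK|² = (3−9)² + (-5−7)² = 36 + 144 = 180
296 > 180, so K is closer.

K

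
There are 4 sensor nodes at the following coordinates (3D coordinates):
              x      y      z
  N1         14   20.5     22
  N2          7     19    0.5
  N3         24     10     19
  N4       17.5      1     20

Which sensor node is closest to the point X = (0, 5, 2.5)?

N2

Squared Euclidean distances:
|XN1|² = (0−14)² + (5−20.5)² + (2.5−22)² = 196 + 240.25 + 380.25 = 816.5
|XN2|² = (0−7)² + (5−19)² + (2.5−0.5)² = 49 + 196 + 4 = 249
|XN3|² = (0−24)² + (5−10)² + (2.5−19)² = 576 + 25 + 272.25 = 873.25
|XN4|² = (0−17.5)² + (5−1)² + (2.5−20)² = 306.25 + 16 + 306.25 = 628.5
The smallest is to N2, so X lies in the Voronoi region of N2.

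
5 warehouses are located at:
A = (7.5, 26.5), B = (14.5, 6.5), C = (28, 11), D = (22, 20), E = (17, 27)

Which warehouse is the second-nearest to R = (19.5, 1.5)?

Squared Euclidean distances:
|RA|² = (19.5−7.5)² + (1.5−26.5)² = 144 + 625 = 769
|RB|² = (19.5−14.5)² + (1.5−6.5)² = 25 + 25 = 50
|RC|² = (19.5−28)² + (1.5−11)² = 72.25 + 90.25 = 162.5
|RD|² = (19.5−22)² + (1.5−20)² = 6.25 + 342.25 = 348.5
|RE|² = (19.5−17)² + (1.5−27)² = 6.25 + 650.25 = 656.5
Sorted ascending: B, C, D, … — the second-nearest is C.

C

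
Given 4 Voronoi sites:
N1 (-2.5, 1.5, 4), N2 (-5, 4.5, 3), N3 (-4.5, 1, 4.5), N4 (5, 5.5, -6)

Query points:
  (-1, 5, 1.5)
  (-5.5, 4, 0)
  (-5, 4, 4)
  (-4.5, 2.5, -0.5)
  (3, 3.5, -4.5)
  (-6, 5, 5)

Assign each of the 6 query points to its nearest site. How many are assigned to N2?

5

(-1, 5, 1.5) — d² to each: N1:20.75, N2:18.5, N3:37.25, N4:92.5 → nearest is N2
(-5.5, 4, 0) — d² to each: N1:31.25, N2:9.5, N3:30.25, N4:148.5 → nearest is N2
(-5, 4, 4) — d² to each: N1:12.5, N2:1.25, N3:9.5, N4:202.25 → nearest is N2
(-4.5, 2.5, -0.5) — d² to each: N1:25.25, N2:16.5, N3:27.25, N4:129.5 → nearest is N2
(3, 3.5, -4.5) — d² to each: N1:106.5, N2:121.25, N3:143.5, N4:10.25 → nearest is N4
(-6, 5, 5) — d² to each: N1:25.5, N2:5.25, N3:18.5, N4:242.25 → nearest is N2
5 of the 6 points have N2 as nearest.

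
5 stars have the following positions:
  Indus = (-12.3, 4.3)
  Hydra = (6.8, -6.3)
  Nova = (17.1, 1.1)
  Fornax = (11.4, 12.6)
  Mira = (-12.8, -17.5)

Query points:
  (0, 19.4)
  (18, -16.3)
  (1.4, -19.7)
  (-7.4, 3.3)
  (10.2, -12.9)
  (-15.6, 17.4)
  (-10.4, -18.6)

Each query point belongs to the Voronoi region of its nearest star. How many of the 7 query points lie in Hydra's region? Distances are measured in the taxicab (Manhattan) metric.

1

(0, 19.4) — d to each: Indus:27.4, Hydra:32.5, Nova:35.4, Fornax:18.2, Mira:49.7 → nearest is Fornax
(18, -16.3) — d to each: Indus:50.9, Hydra:21.2, Nova:18.3, Fornax:35.5, Mira:32 → nearest is Nova
(1.4, -19.7) — d to each: Indus:37.7, Hydra:18.8, Nova:36.5, Fornax:42.3, Mira:16.4 → nearest is Mira
(-7.4, 3.3) — d to each: Indus:5.9, Hydra:23.8, Nova:26.7, Fornax:28.1, Mira:26.2 → nearest is Indus
(10.2, -12.9) — d to each: Indus:39.7, Hydra:10, Nova:20.9, Fornax:26.7, Mira:27.6 → nearest is Hydra
(-15.6, 17.4) — d to each: Indus:16.4, Hydra:46.1, Nova:49, Fornax:31.8, Mira:37.7 → nearest is Indus
(-10.4, -18.6) — d to each: Indus:24.8, Hydra:29.5, Nova:47.2, Fornax:53, Mira:3.5 → nearest is Mira
1 of the 7 points has Hydra as nearest.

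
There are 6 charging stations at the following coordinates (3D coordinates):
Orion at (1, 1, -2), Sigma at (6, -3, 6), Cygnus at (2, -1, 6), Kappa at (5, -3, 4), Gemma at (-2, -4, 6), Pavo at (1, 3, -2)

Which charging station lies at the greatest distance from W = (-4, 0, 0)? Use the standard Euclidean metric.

Compare squared distances (the ordering matches that of the actual distances):
d²(W, Orion) = (-4−1)² + (0−1)² + (0−(-2))² = 25 + 1 + 4 = 30
d²(W, Sigma) = (-4−6)² + (0−(-3))² + (0−6)² = 100 + 9 + 36 = 145
d²(W, Cygnus) = (-4−2)² + (0−(-1))² + (0−6)² = 36 + 1 + 36 = 73
d²(W, Kappa) = (-4−5)² + (0−(-3))² + (0−4)² = 81 + 9 + 16 = 106
d²(W, Gemma) = (-4−(-2))² + (0−(-4))² + (0−6)² = 4 + 16 + 36 = 56
d²(W, Pavo) = (-4−1)² + (0−3)² + (0−(-2))² = 25 + 9 + 4 = 38
The largest is to Sigma.

Sigma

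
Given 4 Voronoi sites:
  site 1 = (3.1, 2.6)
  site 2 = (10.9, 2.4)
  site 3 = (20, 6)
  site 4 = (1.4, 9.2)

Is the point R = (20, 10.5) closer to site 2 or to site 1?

Compare squared distances:
d²(R, site 2) = (20−10.9)² + (10.5−2.4)² = 82.81 + 65.61 = 148.42
d²(R, site 1) = (20−3.1)² + (10.5−2.6)² = 285.61 + 62.41 = 348.02
148.42 < 348.02, so site 2 is closer.

site 2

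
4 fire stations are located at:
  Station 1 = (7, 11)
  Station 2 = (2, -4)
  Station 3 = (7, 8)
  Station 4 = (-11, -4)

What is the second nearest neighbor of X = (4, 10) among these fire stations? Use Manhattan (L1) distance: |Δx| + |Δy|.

Station 3

d(X, Station 1) = |4−7| + |10−11| = 3 + 1 = 4
d(X, Station 2) = |4−2| + |10−(-4)| = 2 + 14 = 16
d(X, Station 3) = |4−7| + |10−8| = 3 + 2 = 5
d(X, Station 4) = |4−(-11)| + |10−(-4)| = 15 + 14 = 29
Sorted ascending: Station 1, Station 3, Station 2, … — the second-nearest is Station 3.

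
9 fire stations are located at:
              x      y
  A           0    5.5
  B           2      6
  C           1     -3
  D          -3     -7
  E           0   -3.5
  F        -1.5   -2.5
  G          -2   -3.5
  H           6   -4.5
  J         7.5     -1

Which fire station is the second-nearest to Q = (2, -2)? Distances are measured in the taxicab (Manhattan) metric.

E

d(Q,A) = |2−0| + |-2−5.5| = 2 + 7.5 = 9.5
d(Q,B) = |2−2| + |-2−6| = 0 + 8 = 8
d(Q,C) = |2−1| + |-2−(-3)| = 1 + 1 = 2
d(Q,D) = |2−(-3)| + |-2−(-7)| = 5 + 5 = 10
d(Q,E) = |2−0| + |-2−(-3.5)| = 2 + 1.5 = 3.5
d(Q,F) = |2−(-1.5)| + |-2−(-2.5)| = 3.5 + 0.5 = 4
d(Q,G) = |2−(-2)| + |-2−(-3.5)| = 4 + 1.5 = 5.5
d(Q,H) = |2−6| + |-2−(-4.5)| = 4 + 2.5 = 6.5
d(Q,J) = |2−7.5| + |-2−(-1)| = 5.5 + 1 = 6.5
Sorted ascending: C, E, F, … — the second-nearest is E.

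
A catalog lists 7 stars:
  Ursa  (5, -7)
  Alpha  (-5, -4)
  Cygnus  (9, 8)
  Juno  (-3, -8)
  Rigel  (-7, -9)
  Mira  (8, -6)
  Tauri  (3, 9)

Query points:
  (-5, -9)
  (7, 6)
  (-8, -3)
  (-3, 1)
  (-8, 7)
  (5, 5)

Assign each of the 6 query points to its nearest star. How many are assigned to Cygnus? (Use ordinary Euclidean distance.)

(-5, -9) — d² to each: Ursa:104, Alpha:25, Cygnus:485, Juno:5, Rigel:4, Mira:178, Tauri:388 → nearest is Rigel
(7, 6) — d² to each: Ursa:173, Alpha:244, Cygnus:8, Juno:296, Rigel:421, Mira:145, Tauri:25 → nearest is Cygnus
(-8, -3) — d² to each: Ursa:185, Alpha:10, Cygnus:410, Juno:50, Rigel:37, Mira:265, Tauri:265 → nearest is Alpha
(-3, 1) — d² to each: Ursa:128, Alpha:29, Cygnus:193, Juno:81, Rigel:116, Mira:170, Tauri:100 → nearest is Alpha
(-8, 7) — d² to each: Ursa:365, Alpha:130, Cygnus:290, Juno:250, Rigel:257, Mira:425, Tauri:125 → nearest is Tauri
(5, 5) — d² to each: Ursa:144, Alpha:181, Cygnus:25, Juno:233, Rigel:340, Mira:130, Tauri:20 → nearest is Tauri
1 of the 6 points has Cygnus as nearest.

1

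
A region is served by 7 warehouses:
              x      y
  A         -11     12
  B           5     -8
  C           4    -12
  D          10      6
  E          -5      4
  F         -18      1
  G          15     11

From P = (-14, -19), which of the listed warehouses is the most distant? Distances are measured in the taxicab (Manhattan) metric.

G

d(P,A) = |-14−(-11)| + |-19−12| = 3 + 31 = 34
d(P,B) = |-14−5| + |-19−(-8)| = 19 + 11 = 30
d(P,C) = |-14−4| + |-19−(-12)| = 18 + 7 = 25
d(P,D) = |-14−10| + |-19−6| = 24 + 25 = 49
d(P,E) = |-14−(-5)| + |-19−4| = 9 + 23 = 32
d(P,F) = |-14−(-18)| + |-19−1| = 4 + 20 = 24
d(P,G) = |-14−15| + |-19−11| = 29 + 30 = 59
The largest is to G.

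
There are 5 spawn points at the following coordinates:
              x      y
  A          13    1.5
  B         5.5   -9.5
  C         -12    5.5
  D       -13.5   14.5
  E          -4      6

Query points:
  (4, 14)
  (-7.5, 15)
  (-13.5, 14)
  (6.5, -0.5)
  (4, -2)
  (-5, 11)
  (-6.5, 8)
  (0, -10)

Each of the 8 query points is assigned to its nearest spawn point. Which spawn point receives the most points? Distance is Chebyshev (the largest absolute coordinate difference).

E

(4, 14) — d to each: A:12.5, B:23.5, C:16, D:17.5, E:8 → nearest is E
(-7.5, 15) — d to each: A:20.5, B:24.5, C:9.5, D:6, E:9 → nearest is D
(-13.5, 14) — d to each: A:26.5, B:23.5, C:8.5, D:0.5, E:9.5 → nearest is D
(6.5, -0.5) — d to each: A:6.5, B:9, C:18.5, D:20, E:10.5 → nearest is A
(4, -2) — d to each: A:9, B:7.5, C:16, D:17.5, E:8 → nearest is B
(-5, 11) — d to each: A:18, B:20.5, C:7, D:8.5, E:5 → nearest is E
(-6.5, 8) — d to each: A:19.5, B:17.5, C:5.5, D:7, E:2.5 → nearest is E
(0, -10) — d to each: A:13, B:5.5, C:15.5, D:24.5, E:16 → nearest is B
Tally — A:1, B:2, D:2, E:3. E captures the most (3).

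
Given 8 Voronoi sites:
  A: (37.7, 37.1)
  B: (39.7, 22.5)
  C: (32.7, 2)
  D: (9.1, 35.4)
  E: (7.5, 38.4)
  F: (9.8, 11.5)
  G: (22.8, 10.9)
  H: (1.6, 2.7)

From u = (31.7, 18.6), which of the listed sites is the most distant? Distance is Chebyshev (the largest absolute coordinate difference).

H

d(u,A) = max(6, 18.5) = 18.5
d(u,B) = max(8, 3.9) = 8
d(u,C) = max(1, 16.6) = 16.6
d(u,D) = max(22.6, 16.8) = 22.6
d(u,E) = max(24.2, 19.8) = 24.2
d(u,F) = max(21.9, 7.1) = 21.9
d(u,G) = max(8.9, 7.7) = 8.9
d(u,H) = max(30.1, 15.9) = 30.1
The largest is to H.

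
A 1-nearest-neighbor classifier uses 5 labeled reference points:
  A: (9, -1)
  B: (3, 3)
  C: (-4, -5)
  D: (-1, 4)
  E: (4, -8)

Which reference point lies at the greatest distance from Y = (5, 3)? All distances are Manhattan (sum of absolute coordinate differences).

C

d(Y,A) = |5−9| + |3−(-1)| = 4 + 4 = 8
d(Y,B) = |5−3| + |3−3| = 2 + 0 = 2
d(Y,C) = |5−(-4)| + |3−(-5)| = 9 + 8 = 17
d(Y,D) = |5−(-1)| + |3−4| = 6 + 1 = 7
d(Y,E) = |5−4| + |3−(-8)| = 1 + 11 = 12
The largest is to C.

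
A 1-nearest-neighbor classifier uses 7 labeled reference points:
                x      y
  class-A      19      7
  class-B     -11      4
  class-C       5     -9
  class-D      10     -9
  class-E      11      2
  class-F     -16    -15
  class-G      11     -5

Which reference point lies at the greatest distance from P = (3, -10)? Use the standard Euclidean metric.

class-A

Squared Euclidean distances:
d²(P, class-A) = (3−19)² + (-10−7)² = 256 + 289 = 545
d²(P, class-B) = (3−(-11))² + (-10−4)² = 196 + 196 = 392
d²(P, class-C) = (3−5)² + (-10−(-9))² = 4 + 1 = 5
d²(P, class-D) = (3−10)² + (-10−(-9))² = 49 + 1 = 50
d²(P, class-E) = (3−11)² + (-10−2)² = 64 + 144 = 208
d²(P, class-F) = (3−(-16))² + (-10−(-15))² = 361 + 25 = 386
d²(P, class-G) = (3−11)² + (-10−(-5))² = 64 + 25 = 89
The largest is to class-A.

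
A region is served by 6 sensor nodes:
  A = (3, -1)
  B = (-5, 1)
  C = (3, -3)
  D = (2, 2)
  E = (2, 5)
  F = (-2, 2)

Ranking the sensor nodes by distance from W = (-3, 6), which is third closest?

B

Since √ is increasing, it suffices to compare squared distances:
|WA|² = (-3−3)² + (6−(-1))² = 36 + 49 = 85
|WB|² = (-3−(-5))² + (6−1)² = 4 + 25 = 29
|WC|² = (-3−3)² + (6−(-3))² = 36 + 81 = 117
|WD|² = (-3−2)² + (6−2)² = 25 + 16 = 41
|WE|² = (-3−2)² + (6−5)² = 25 + 1 = 26
|WF|² = (-3−(-2))² + (6−2)² = 1 + 16 = 17
Sorted ascending: F, E, B, D, … — the third-nearest is B.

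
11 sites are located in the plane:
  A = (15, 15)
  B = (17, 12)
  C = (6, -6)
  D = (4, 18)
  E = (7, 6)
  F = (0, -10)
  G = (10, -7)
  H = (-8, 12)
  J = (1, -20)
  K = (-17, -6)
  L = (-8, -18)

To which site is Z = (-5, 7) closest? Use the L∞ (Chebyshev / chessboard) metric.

H

d(Z,A) = max(20, 8) = 20
d(Z,B) = max(22, 5) = 22
d(Z,C) = max(11, 13) = 13
d(Z,D) = max(9, 11) = 11
d(Z,E) = max(12, 1) = 12
d(Z,F) = max(5, 17) = 17
d(Z,G) = max(15, 14) = 15
d(Z,H) = max(3, 5) = 5
d(Z,J) = max(6, 27) = 27
d(Z,K) = max(12, 13) = 13
d(Z,L) = max(3, 25) = 25
H is nearest.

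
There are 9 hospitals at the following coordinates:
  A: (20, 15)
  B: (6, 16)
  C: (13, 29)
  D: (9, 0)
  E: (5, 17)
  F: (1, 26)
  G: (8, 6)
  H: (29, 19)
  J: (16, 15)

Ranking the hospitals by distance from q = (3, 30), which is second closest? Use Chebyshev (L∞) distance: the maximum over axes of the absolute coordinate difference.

C

d(q,A) = max(17, 15) = 17
d(q,B) = max(3, 14) = 14
d(q,C) = max(10, 1) = 10
d(q,D) = max(6, 30) = 30
d(q,E) = max(2, 13) = 13
d(q,F) = max(2, 4) = 4
d(q,G) = max(5, 24) = 24
d(q,H) = max(26, 11) = 26
d(q,J) = max(13, 15) = 15
Sorted ascending: F, C, E, … — the second-nearest is C.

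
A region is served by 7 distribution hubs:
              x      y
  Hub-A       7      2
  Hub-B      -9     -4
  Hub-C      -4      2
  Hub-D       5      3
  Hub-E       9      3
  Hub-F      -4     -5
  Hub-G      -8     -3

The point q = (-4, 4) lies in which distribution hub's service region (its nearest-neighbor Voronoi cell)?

Hub-C

Since √ is increasing, it suffices to compare squared distances:
d²(q, Hub-A) = (-4−7)² + (4−2)² = 121 + 4 = 125
d²(q, Hub-B) = (-4−(-9))² + (4−(-4))² = 25 + 64 = 89
d²(q, Hub-C) = (-4−(-4))² + (4−2)² = 0 + 4 = 4
d²(q, Hub-D) = (-4−5)² + (4−3)² = 81 + 1 = 82
d²(q, Hub-E) = (-4−9)² + (4−3)² = 169 + 1 = 170
d²(q, Hub-F) = (-4−(-4))² + (4−(-5))² = 0 + 81 = 81
d²(q, Hub-G) = (-4−(-8))² + (4−(-3))² = 16 + 49 = 65
Hub-C is nearest.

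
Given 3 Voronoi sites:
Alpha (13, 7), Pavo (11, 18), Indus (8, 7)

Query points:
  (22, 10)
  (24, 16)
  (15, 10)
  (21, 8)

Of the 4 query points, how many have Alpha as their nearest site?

(22, 10) — d² to each: Alpha:90, Pavo:185, Indus:205 → nearest is Alpha
(24, 16) — d² to each: Alpha:202, Pavo:173, Indus:337 → nearest is Pavo
(15, 10) — d² to each: Alpha:13, Pavo:80, Indus:58 → nearest is Alpha
(21, 8) — d² to each: Alpha:65, Pavo:200, Indus:170 → nearest is Alpha
3 of the 4 points have Alpha as nearest.

3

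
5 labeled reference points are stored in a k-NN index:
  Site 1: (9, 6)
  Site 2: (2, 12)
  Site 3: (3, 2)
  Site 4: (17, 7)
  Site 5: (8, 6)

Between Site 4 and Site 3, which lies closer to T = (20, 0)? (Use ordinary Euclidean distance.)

Compare squared distances:
d²(T, Site 4) = (20−17)² + (0−7)² = 9 + 49 = 58
d²(T, Site 3) = (20−3)² + (0−2)² = 289 + 4 = 293
58 < 293, so Site 4 is closer.

Site 4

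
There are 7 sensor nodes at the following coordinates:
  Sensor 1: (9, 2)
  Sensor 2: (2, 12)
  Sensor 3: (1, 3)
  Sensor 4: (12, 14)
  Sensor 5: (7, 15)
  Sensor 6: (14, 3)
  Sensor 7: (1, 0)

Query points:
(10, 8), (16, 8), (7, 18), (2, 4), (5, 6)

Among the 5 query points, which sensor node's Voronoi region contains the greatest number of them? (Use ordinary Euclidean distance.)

Sensor 3

(10, 8) — d² to each: Sensor 1:37, Sensor 2:80, Sensor 3:106, Sensor 4:40, Sensor 5:58, Sensor 6:41, Sensor 7:145 → nearest is Sensor 1
(16, 8) — d² to each: Sensor 1:85, Sensor 2:212, Sensor 3:250, Sensor 4:52, Sensor 5:130, Sensor 6:29, Sensor 7:289 → nearest is Sensor 6
(7, 18) — d² to each: Sensor 1:260, Sensor 2:61, Sensor 3:261, Sensor 4:41, Sensor 5:9, Sensor 6:274, Sensor 7:360 → nearest is Sensor 5
(2, 4) — d² to each: Sensor 1:53, Sensor 2:64, Sensor 3:2, Sensor 4:200, Sensor 5:146, Sensor 6:145, Sensor 7:17 → nearest is Sensor 3
(5, 6) — d² to each: Sensor 1:32, Sensor 2:45, Sensor 3:25, Sensor 4:113, Sensor 5:85, Sensor 6:90, Sensor 7:52 → nearest is Sensor 3
Tally — Sensor 1:1, Sensor 3:2, Sensor 5:1, Sensor 6:1. Sensor 3 captures the most (2).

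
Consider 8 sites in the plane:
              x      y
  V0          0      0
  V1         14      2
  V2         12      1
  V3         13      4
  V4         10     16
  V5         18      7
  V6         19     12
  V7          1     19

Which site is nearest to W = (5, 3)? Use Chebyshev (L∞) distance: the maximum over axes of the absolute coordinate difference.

d(W,V0) = max(5, 3) = 5
d(W,V1) = max(9, 1) = 9
d(W,V2) = max(7, 2) = 7
d(W,V3) = max(8, 1) = 8
d(W,V4) = max(5, 13) = 13
d(W,V5) = max(13, 4) = 13
d(W,V6) = max(14, 9) = 14
d(W,V7) = max(4, 16) = 16
The smallest is to V0, so W lies in the Voronoi region of V0.

V0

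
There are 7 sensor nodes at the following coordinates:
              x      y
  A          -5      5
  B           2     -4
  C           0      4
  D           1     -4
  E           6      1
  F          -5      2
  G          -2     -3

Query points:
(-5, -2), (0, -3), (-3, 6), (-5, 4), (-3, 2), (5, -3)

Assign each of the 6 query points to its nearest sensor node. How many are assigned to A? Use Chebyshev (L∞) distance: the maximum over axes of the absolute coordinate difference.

2

(-5, -2) — d to each: A:7, B:7, C:6, D:6, E:11, F:4, G:3 → nearest is G
(0, -3) — d to each: A:8, B:2, C:7, D:1, E:6, F:5, G:2 → nearest is D
(-3, 6) — d to each: A:2, B:10, C:3, D:10, E:9, F:4, G:9 → nearest is A
(-5, 4) — d to each: A:1, B:8, C:5, D:8, E:11, F:2, G:7 → nearest is A
(-3, 2) — d to each: A:3, B:6, C:3, D:6, E:9, F:2, G:5 → nearest is F
(5, -3) — d to each: A:10, B:3, C:7, D:4, E:4, F:10, G:7 → nearest is B
2 of the 6 points have A as nearest.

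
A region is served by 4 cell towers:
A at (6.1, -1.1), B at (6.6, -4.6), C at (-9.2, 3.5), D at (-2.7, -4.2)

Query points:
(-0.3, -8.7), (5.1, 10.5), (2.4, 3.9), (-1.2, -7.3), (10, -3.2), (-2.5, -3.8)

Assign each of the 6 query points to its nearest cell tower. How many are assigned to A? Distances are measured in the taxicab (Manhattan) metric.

(-0.3, -8.7) — d to each: A:14, B:11, C:21.1, D:6.9 → nearest is D
(5.1, 10.5) — d to each: A:12.6, B:16.6, C:21.3, D:22.5 → nearest is A
(2.4, 3.9) — d to each: A:8.7, B:12.7, C:12, D:13.2 → nearest is A
(-1.2, -7.3) — d to each: A:13.5, B:10.5, C:18.8, D:4.6 → nearest is D
(10, -3.2) — d to each: A:6, B:4.8, C:25.9, D:13.7 → nearest is B
(-2.5, -3.8) — d to each: A:11.3, B:9.9, C:14, D:0.6 → nearest is D
2 of the 6 points have A as nearest.

2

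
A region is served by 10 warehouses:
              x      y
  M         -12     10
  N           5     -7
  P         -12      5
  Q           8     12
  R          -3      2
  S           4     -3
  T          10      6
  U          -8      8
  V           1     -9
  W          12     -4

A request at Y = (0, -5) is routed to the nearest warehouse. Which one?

Compare squared distances (the ordering matches that of the actual distances):
|YM|² = (0−(-12))² + (-5−10)² = 144 + 225 = 369
|YN|² = (0−5)² + (-5−(-7))² = 25 + 4 = 29
|YP|² = (0−(-12))² + (-5−5)² = 144 + 100 = 244
|YQ|² = (0−8)² + (-5−12)² = 64 + 289 = 353
|YR|² = (0−(-3))² + (-5−2)² = 9 + 49 = 58
|YS|² = (0−4)² + (-5−(-3))² = 16 + 4 = 20
|YT|² = (0−10)² + (-5−6)² = 100 + 121 = 221
|YU|² = (0−(-8))² + (-5−8)² = 64 + 169 = 233
|YV|² = (0−1)² + (-5−(-9))² = 1 + 16 = 17
|YW|² = (0−12)² + (-5−(-4))² = 144 + 1 = 145
V is nearest.

V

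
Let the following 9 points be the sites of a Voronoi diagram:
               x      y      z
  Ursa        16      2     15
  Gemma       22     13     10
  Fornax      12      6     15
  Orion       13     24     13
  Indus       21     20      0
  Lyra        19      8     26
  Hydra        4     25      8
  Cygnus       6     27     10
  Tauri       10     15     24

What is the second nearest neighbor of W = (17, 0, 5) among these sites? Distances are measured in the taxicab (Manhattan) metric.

d(W, Ursa) = |17−16| + |0−2| + |5−15| = 1 + 2 + 10 = 13
d(W, Gemma) = |17−22| + |0−13| + |5−10| = 5 + 13 + 5 = 23
d(W, Fornax) = |17−12| + |0−6| + |5−15| = 5 + 6 + 10 = 21
d(W, Orion) = |17−13| + |0−24| + |5−13| = 4 + 24 + 8 = 36
d(W, Indus) = |17−21| + |0−20| + |5−0| = 4 + 20 + 5 = 29
d(W, Lyra) = |17−19| + |0−8| + |5−26| = 2 + 8 + 21 = 31
d(W, Hydra) = |17−4| + |0−25| + |5−8| = 13 + 25 + 3 = 41
d(W, Cygnus) = |17−6| + |0−27| + |5−10| = 11 + 27 + 5 = 43
d(W, Tauri) = |17−10| + |0−15| + |5−24| = 7 + 15 + 19 = 41
Sorted ascending: Ursa, Fornax, Gemma, … — the second-nearest is Fornax.

Fornax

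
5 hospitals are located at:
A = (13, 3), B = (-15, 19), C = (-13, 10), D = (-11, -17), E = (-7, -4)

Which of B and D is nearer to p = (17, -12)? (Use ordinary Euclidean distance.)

Compare squared distances:
|pB|² = (17−(-15))² + (-12−19)² = 1024 + 961 = 1985
|pD|² = (17−(-11))² + (-12−(-17))² = 784 + 25 = 809
1985 > 809, so D is closer.

D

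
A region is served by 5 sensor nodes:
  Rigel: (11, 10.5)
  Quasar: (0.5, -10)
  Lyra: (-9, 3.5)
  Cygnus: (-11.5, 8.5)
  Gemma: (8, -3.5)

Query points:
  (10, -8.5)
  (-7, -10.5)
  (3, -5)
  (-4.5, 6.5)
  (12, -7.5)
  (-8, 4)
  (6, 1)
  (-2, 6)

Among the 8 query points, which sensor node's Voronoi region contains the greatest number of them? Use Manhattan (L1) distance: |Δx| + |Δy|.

(10, -8.5) — d to each: Rigel:20, Quasar:11, Lyra:31, Cygnus:38.5, Gemma:7 → nearest is Gemma
(-7, -10.5) — d to each: Rigel:39, Quasar:8, Lyra:16, Cygnus:23.5, Gemma:22 → nearest is Quasar
(3, -5) — d to each: Rigel:23.5, Quasar:7.5, Lyra:20.5, Cygnus:28, Gemma:6.5 → nearest is Gemma
(-4.5, 6.5) — d to each: Rigel:19.5, Quasar:21.5, Lyra:7.5, Cygnus:9, Gemma:22.5 → nearest is Lyra
(12, -7.5) — d to each: Rigel:19, Quasar:14, Lyra:32, Cygnus:39.5, Gemma:8 → nearest is Gemma
(-8, 4) — d to each: Rigel:25.5, Quasar:22.5, Lyra:1.5, Cygnus:8, Gemma:23.5 → nearest is Lyra
(6, 1) — d to each: Rigel:14.5, Quasar:16.5, Lyra:17.5, Cygnus:25, Gemma:6.5 → nearest is Gemma
(-2, 6) — d to each: Rigel:17.5, Quasar:18.5, Lyra:9.5, Cygnus:12, Gemma:19.5 → nearest is Lyra
Tally — Quasar:1, Lyra:3, Gemma:4. Gemma captures the most (4).

Gemma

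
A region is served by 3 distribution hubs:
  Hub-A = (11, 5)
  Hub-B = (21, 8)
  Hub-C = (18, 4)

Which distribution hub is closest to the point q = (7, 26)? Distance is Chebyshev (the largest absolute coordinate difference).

Hub-B

d(q, Hub-A) = max(4, 21) = 21
d(q, Hub-B) = max(14, 18) = 18
d(q, Hub-C) = max(11, 22) = 22
The smallest is to Hub-B, so q lies in the Voronoi region of Hub-B.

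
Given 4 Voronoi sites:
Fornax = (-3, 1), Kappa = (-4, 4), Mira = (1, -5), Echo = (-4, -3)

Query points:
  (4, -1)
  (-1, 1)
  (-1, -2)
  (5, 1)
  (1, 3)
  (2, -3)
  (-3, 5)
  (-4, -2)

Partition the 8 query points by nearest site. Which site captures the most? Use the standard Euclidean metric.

Mira

(4, -1) — d² to each: Fornax:53, Kappa:89, Mira:25, Echo:68 → nearest is Mira
(-1, 1) — d² to each: Fornax:4, Kappa:18, Mira:40, Echo:25 → nearest is Fornax
(-1, -2) — d² to each: Fornax:13, Kappa:45, Mira:13, Echo:10 → nearest is Echo
(5, 1) — d² to each: Fornax:64, Kappa:90, Mira:52, Echo:97 → nearest is Mira
(1, 3) — d² to each: Fornax:20, Kappa:26, Mira:64, Echo:61 → nearest is Fornax
(2, -3) — d² to each: Fornax:41, Kappa:85, Mira:5, Echo:36 → nearest is Mira
(-3, 5) — d² to each: Fornax:16, Kappa:2, Mira:116, Echo:65 → nearest is Kappa
(-4, -2) — d² to each: Fornax:10, Kappa:36, Mira:34, Echo:1 → nearest is Echo
Tally — Fornax:2, Kappa:1, Mira:3, Echo:2. Mira captures the most (3).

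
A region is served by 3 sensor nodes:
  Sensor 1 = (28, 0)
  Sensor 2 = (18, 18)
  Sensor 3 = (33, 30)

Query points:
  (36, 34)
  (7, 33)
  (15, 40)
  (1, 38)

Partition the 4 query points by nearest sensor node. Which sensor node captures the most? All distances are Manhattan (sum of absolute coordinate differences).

Sensor 2

(36, 34) — d to each: Sensor 1:42, Sensor 2:34, Sensor 3:7 → nearest is Sensor 3
(7, 33) — d to each: Sensor 1:54, Sensor 2:26, Sensor 3:29 → nearest is Sensor 2
(15, 40) — d to each: Sensor 1:53, Sensor 2:25, Sensor 3:28 → nearest is Sensor 2
(1, 38) — d to each: Sensor 1:65, Sensor 2:37, Sensor 3:40 → nearest is Sensor 2
Tally — Sensor 2:3, Sensor 3:1. Sensor 2 captures the most (3).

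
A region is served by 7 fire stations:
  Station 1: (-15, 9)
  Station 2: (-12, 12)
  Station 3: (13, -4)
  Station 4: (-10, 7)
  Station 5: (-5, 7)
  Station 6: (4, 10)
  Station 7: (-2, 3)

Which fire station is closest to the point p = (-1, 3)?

Squared Euclidean distances:
d²(p, Station 1) = (-1−(-15))² + (3−9)² = 196 + 36 = 232
d²(p, Station 2) = (-1−(-12))² + (3−12)² = 121 + 81 = 202
d²(p, Station 3) = (-1−13)² + (3−(-4))² = 196 + 49 = 245
d²(p, Station 4) = (-1−(-10))² + (3−7)² = 81 + 16 = 97
d²(p, Station 5) = (-1−(-5))² + (3−7)² = 16 + 16 = 32
d²(p, Station 6) = (-1−4)² + (3−10)² = 25 + 49 = 74
d²(p, Station 7) = (-1−(-2))² + (3−3)² = 1 + 0 = 1
Station 7 is nearest.

Station 7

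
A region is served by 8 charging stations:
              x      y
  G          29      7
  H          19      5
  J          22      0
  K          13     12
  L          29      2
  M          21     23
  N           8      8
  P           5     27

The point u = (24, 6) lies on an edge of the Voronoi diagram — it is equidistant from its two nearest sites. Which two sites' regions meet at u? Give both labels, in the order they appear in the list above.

G and H

Squared distances from u to each site:
|uG|² = (24−29)² + (6−7)² = 25 + 1 = 26
|uH|² = (24−19)² + (6−5)² = 25 + 1 = 26
|uJ|² = (24−22)² + (6−0)² = 4 + 36 = 40
|uK|² = (24−13)² + (6−12)² = 121 + 36 = 157
|uL|² = (24−29)² + (6−2)² = 25 + 16 = 41
|uM|² = (24−21)² + (6−23)² = 9 + 289 = 298
|uN|² = (24−8)² + (6−8)² = 256 + 4 = 260
|uP|² = (24−5)² + (6−27)² = 361 + 441 = 802
u is equidistant from G and H (both at squared distance 26), and every other site is strictly farther — so u lies on the G–H Voronoi edge.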